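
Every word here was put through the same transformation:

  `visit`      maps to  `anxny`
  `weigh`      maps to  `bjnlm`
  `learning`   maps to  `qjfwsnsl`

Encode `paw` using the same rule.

Compare letters: v→a is +5, i→n is +5, s→x is +5 — a constant shift. Every letter moves 5 places later in the alphabet, wrapping around z→a.
On paw: p+5=u, a+5=f, w+5=b.

ufb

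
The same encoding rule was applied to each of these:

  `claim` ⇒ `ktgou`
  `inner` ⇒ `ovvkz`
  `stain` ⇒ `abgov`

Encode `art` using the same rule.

The shift depends on letter class: consonant c→k is +8, but vowel a→g is +6. The rule splits by letter class: vowels +6, consonants +8.
For art: a(vowel)+6=g, r(cons)+8=z, t(cons)+8=b.

gzb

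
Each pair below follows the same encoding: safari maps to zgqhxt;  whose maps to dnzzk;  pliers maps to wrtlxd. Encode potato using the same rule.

wuehzz

Shifts by position in safari: pos 0: s→z (+7), pos 1: a→g (+6), pos 2: f→q (+11), pos 3: a→h (+7), pos 4: r→x (+6), pos 5: i→t (+11) — repeating every 3. The shifts repeat in a cycle of length 3: positions 0,1,… shift by +7, +6, +11, then the pattern repeats.
On potato: p+7=w, o+6=u, t+11=e, a+7=h, t+6=z, o+11=z.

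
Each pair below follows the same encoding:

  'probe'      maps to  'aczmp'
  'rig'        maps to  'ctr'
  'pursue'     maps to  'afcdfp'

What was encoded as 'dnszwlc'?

scholar

Compare letters: p→a is +11, r→c is +11, o→z is +11 — a constant shift. Every letter moves 11 places later in the alphabet, wrapping around z→a.
Decoding dnszwlc: d−11=s, n−11=c, s−11=h, z−11=o, w−11=l, l−11=a, c−11=r.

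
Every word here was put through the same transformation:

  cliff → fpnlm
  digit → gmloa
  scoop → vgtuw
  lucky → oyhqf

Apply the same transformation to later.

oeyky

In cliff: c→f is +3, l→p is +4, i→n is +5, f→l is +6 — the shift increases by 1 each position. Letter i (0-indexed) is shifted by i+3, so successive shifts are 3, 4, 5, ….
On later: l+3=o, a+4=e, t+5=y, e+6=k, r+7=y.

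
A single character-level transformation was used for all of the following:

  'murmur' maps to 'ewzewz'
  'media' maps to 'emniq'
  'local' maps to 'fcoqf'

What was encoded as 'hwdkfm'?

jungle

m(12)→e(4) and u(20)→w(22) fit y≡25x+16 (mod 26); the inverse of 25 mod 26 is 25. This is an affine cipher: with a=0,…,z=25, each position x becomes (25x+16) mod 26.
Undoing it on hwdkfm: h(7)→25·(7−16)≡9=j; w(22)→25·(22−16)≡20=u; d(3)→25·(3−16)≡13=n; k(10)→25·(10−16)≡6=g; f(5)→25·(5−16)≡11=l; m(12)→25·(12−16)≡4=e (all mod 26).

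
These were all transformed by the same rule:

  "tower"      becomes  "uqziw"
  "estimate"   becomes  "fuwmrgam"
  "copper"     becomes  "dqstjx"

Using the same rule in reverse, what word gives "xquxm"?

In tower: t→u is +1, o→q is +2, w→z is +3, e→i is +4 — the shift increases by 1 each position. The shift increases by 1 at each position, starting from +1: 1, 2, 3, ….
Reversing it on xquxm: x−1=w, q−2=o, u−3=r, x−4=t, m−5=h.

worth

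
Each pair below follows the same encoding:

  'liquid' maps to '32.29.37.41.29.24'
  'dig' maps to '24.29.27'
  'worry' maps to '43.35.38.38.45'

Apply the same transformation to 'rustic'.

38.41.39.40.29.23

l is letter #12 and maps to 32: an offset of 20. Letters become their 1-based position plus 20 (so a→21, b→22, …).
Applying it to rustic: r=18→38, u=21→41, s=19→39, t=20→40, i=9→29, c=3→23.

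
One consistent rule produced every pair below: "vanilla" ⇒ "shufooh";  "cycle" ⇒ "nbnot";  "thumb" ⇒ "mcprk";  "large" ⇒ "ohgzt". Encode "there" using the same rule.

mctgt

v(21)→s(18) and a(0)→h(7) fit y≡3x+7 (mod 26); the inverse of 3 mod 26 is 9. Treating letters as 0–25, the rule is x ↦ 3x + 7 (mod 26).
For there: t(19)→3·19+7≡12=m; h(7)→3·7+7≡2=c; e(4)→3·4+7≡19=t; r(17)→3·17+7≡6=g; e(4)→3·4+7≡19=t (all mod 26).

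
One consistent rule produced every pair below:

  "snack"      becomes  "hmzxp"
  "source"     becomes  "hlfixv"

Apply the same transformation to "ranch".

Each pair mirrors across the alphabet (s↔h, n↔m, a↔z): positions sum to 25. This is the alphabet-reversal cipher (Atbash): a becomes z, b becomes y, etc.
For ranch: r↔i, a↔z, n↔m, c↔x, h↔s.

izmxs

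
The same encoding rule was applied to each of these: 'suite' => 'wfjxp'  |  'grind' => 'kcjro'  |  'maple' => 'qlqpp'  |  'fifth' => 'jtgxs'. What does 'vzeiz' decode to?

rodeo

The shifts repeat in a cycle of length 3: positions 0,1,… shift by +4, +11, +1, then the pattern repeats.
Reversing it on vzeiz: v−4=r, z−11=o, e−1=d, i−4=e, z−11=o.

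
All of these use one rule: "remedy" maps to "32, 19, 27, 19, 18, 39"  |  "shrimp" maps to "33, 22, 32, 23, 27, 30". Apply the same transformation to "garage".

Letters become their 1-based position plus 14 (so a→15, b→16, …).
Applying it to garage: g=7→21, a=1→15, r=18→32, a=1→15, g=7→21, e=5→19.

21, 15, 32, 15, 21, 19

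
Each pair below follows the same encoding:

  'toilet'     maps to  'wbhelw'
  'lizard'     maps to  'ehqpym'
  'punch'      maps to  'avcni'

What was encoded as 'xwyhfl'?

strike

Treating letters as 0–25, the rule is x ↦ 25x + 15 (mod 26).
Decoding xwyhfl: x(23)→25·(23−15)≡18=s; w(22)→25·(22−15)≡19=t; y(24)→25·(24−15)≡17=r; h(7)→25·(7−15)≡8=i; f(5)→25·(5−15)≡10=k; l(11)→25·(11−15)≡4=e (all mod 26).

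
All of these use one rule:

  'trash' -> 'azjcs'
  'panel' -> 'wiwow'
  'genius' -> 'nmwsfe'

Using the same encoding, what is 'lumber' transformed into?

scvlpd

In trash: t→a is +7, r→z is +8, a→j is +9, s→c is +10 — the shift increases by 1 each position. Each letter shifts forward by (position + 7), i.e. 7, 8, 9, … — the shift grows by one for each successive letter.
For lumber: l+7=s, u+8=c, m+9=v, b+10=l, e+11=p, r+12=d.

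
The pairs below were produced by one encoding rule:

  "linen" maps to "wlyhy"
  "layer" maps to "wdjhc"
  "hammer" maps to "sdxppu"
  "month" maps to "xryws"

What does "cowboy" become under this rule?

Shifts by position in linen: pos 0: l→w (+11), pos 1: i→l (+3), pos 2: n→y (+11), pos 3: e→h (+3) — repeating every 2. It's a Vigenère-style cipher with numeric key [11,3]: position i shifts by key[i mod 2].
Applying it to cowboy: c+11=n, o+3=r, w+11=h, b+3=e, o+11=z, y+3=b.

nrhezb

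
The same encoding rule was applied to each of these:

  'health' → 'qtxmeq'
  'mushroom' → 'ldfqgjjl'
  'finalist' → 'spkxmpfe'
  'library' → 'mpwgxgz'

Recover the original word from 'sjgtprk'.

foreign

h(7)→q(16) and e(4)→t(19) fit y≡25x+23 (mod 26); the inverse of 25 mod 26 is 25. Each letter's alphabet position (a=0..z=25) is mapped through 25·x+23 mod 26 — an affine cipher.
Decoding sjgtprk: s(18)→25·(18−23)≡5=f; j(9)→25·(9−23)≡14=o; g(6)→25·(6−23)≡17=r; t(19)→25·(19−23)≡4=e; p(15)→25·(15−23)≡8=i; r(17)→25·(17−23)≡6=g; k(10)→25·(10−23)≡13=n (all mod 26).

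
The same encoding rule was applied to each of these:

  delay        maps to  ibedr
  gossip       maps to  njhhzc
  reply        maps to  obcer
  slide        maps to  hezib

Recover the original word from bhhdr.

essay

d(3)→i(8) and e(4)→b(1) fit y≡19x+3 (mod 26); the inverse of 19 mod 26 is 11. This is an affine cipher: with a=0,…,z=25, each position x becomes (19x+3) mod 26.
Undoing it on bhhdr: b(1)→11·(1−3)≡4=e; h(7)→11·(7−3)≡18=s; h(7)→11·(7−3)≡18=s; d(3)→11·(3−3)≡0=a; r(17)→11·(17−3)≡24=y (all mod 26).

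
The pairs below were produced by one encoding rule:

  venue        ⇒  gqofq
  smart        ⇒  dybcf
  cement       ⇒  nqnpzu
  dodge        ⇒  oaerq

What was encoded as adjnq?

price

Shifts by position in venue: pos 0: v→g (+11), pos 1: e→q (+12), pos 2: n→o (+1), pos 3: u→f (+11), pos 4: e→q (+12) — repeating every 3. The shifts repeat in a cycle of length 3: positions 0,1,… shift by +11, +12, +1, then the pattern repeats.
Undoing it on adjnq: a−11=p, d−12=r, j−1=i, n−11=c, q−12=e.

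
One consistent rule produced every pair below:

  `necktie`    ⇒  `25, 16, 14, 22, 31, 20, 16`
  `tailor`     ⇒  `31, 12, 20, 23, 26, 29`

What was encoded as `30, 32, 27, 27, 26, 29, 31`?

The number is (letter's place in the alphabet, a=1) + 11.
Reversing it on 30, 32, 27, 27, 26, 29, 31: 30→(30−11)÷1=19=s, 32→(32−11)÷1=21=u, 27→(27−11)÷1=16=p, 27→(27−11)÷1=16=p, 26→(26−11)÷1=15=o, 29→(29−11)÷1=18=r, 31→(31−11)÷1=20=t.

support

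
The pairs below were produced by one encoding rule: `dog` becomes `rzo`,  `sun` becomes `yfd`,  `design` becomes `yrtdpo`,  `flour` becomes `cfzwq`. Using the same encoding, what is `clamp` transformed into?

axlwn

Two steps: reverse the string, then apply a Caesar shift of +11.
Applying it to clamp: reverse → pmalc; then shift: p+11=a, m+11=x, a+11=l, l+11=w, c+11=n.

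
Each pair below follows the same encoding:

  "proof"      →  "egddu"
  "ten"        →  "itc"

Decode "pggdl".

Compare letters: p→e is +15, r→g is +15, o→d is +15 — a constant shift. Each letter is shifted forward by 15 in the alphabet (a Caesar shift of +15).
Decoding pggdl: p−15=a, g−15=r, g−15=r, d−15=o, l−15=w.

arrow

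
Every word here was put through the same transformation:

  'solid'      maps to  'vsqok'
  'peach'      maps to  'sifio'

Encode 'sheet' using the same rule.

The shift increases by 1 at each position, starting from +3: 3, 4, 5, ….
On sheet: s+3=v, h+4=l, e+5=j, e+6=k, t+7=a.

vljka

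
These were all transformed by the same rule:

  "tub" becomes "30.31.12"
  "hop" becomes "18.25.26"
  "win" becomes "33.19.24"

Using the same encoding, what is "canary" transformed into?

13.11.24.11.28.35

The number is (letter's place in the alphabet, a=1) + 10.
On canary: c=3→13, a=1→11, n=14→24, a=1→11, r=18→28, y=25→35.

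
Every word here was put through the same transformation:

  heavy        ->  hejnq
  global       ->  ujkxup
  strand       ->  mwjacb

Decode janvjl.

The output letters match the input read backwards, each shifted +9: heavy reversed is yvaeh. The word is reversed, then every letter is shifted forward by 9.
Decoding janvjl: shift back: j−9=a, a−9=r, n−9=e, v−9=m, j−9=a, l−9=c → aremac; then reverse → camera.

camera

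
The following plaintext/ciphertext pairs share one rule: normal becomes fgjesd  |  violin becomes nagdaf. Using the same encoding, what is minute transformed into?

It's a constant shift of +18 (ROT18).
For minute: m+18=e, i+18=a, n+18=f, u+18=m, t+18=l, e+18=w.

eafmlw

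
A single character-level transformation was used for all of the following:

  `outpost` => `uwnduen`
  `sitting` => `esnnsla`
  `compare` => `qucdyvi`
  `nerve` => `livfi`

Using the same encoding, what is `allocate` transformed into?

yttuqyni

o(14)→u(20) and u(20)→w(22) fit y≡9x+24 (mod 26); the inverse of 9 mod 26 is 3. This is an affine cipher: with a=0,…,z=25, each position x becomes (9x+24) mod 26.
On allocate: a(0)→9·0+24≡24=y; l(11)→9·11+24≡19=t; l(11)→9·11+24≡19=t; o(14)→9·14+24≡20=u; c(2)→9·2+24≡16=q; a(0)→9·0+24≡24=y; t(19)→9·19+24≡13=n; e(4)→9·4+24≡8=i (all mod 26).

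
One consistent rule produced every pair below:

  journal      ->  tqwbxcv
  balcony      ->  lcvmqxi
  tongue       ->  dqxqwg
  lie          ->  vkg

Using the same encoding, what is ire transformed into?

kbg

The shift depends on letter class: consonant j→t is +10, but vowel o→q is +2. Two shifts are in play — +2 for a/e/i/o/u, +10 for every other letter.
Applying it to ire: i(vowel)+2=k, r(cons)+10=b, e(vowel)+2=g.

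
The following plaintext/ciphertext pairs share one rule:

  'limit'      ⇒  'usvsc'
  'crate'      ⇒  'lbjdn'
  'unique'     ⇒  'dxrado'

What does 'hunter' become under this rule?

qewdnb

Shifts by position in limit: pos 0: l→u (+9), pos 1: i→s (+10), pos 2: m→v (+9), pos 3: i→s (+10) — repeating every 2. A repeating key of period 2 is used — shifts +9, +10 over and over.
For hunter: h+9=q, u+10=e, n+9=w, t+10=d, e+9=n, r+10=b.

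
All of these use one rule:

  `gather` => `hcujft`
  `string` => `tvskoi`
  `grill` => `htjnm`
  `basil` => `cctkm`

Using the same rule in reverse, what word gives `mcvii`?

Shifts by position in gather: pos 0: g→h (+1), pos 1: a→c (+2), pos 2: t→u (+1), pos 3: h→j (+2) — repeating every 2. The shifts repeat in a cycle of length 2: positions 0,1,… shift by +1, +2, then the pattern repeats.
Decoding mcvii: m−1=l, c−2=a, v−1=u, i−2=g, i−1=h.

laugh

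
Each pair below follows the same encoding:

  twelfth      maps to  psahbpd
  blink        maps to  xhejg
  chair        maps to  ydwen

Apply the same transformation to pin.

lej

This is a Caesar cipher with shift 22.
Applying it to pin: p+22=l, i+22=e, n+22=j.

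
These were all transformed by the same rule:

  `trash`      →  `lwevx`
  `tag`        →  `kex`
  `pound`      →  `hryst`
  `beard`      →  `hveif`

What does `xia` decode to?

Two steps: reverse the string, then apply a Caesar shift of +4.
Decoding xia: shift back: x−4=t, i−4=e, a−4=w → tew; then reverse → wet.

wet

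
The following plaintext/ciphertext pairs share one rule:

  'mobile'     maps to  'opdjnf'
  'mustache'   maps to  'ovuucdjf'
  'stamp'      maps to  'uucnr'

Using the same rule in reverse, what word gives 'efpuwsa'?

Shifts by position in mobile: pos 0: m→o (+2), pos 1: o→p (+1), pos 2: b→d (+2), pos 3: i→j (+1) — repeating every 2. The shifts repeat in a cycle of length 2: positions 0,1,… shift by +2, +1, then the pattern repeats.
Decoding efpuwsa: e−2=c, f−1=e, p−2=n, u−1=t, w−2=u, s−1=r, a−2=y.

century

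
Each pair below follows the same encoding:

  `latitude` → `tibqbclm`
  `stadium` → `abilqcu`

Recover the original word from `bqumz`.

timer

It's a constant shift of +8 (ROT8).
Decoding bqumz: b−8=t, q−8=i, u−8=m, m−8=e, z−8=r.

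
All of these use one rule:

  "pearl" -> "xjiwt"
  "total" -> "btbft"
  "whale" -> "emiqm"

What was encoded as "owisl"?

grand

Shifts by position in pearl: pos 0: p→x (+8), pos 1: e→j (+5), pos 2: a→i (+8), pos 3: r→w (+5) — repeating every 2. The shifts repeat in a cycle of length 2: positions 0,1,… shift by +8, +5, then the pattern repeats.
Decoding owisl: o−8=g, w−5=r, i−8=a, s−5=n, l−8=d.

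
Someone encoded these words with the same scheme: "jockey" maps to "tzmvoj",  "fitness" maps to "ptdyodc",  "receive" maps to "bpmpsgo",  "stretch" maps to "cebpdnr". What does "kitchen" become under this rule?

utdnrpx

Shifts by position in jockey: pos 0: j→t (+10), pos 1: o→z (+11), pos 2: c→m (+10), pos 3: k→v (+11) — repeating every 2. The shifts repeat in a cycle of length 2: positions 0,1,… shift by +10, +11, then the pattern repeats.
On kitchen: k+10=u, i+11=t, t+10=d, c+11=n, h+10=r, e+11=p, n+10=x.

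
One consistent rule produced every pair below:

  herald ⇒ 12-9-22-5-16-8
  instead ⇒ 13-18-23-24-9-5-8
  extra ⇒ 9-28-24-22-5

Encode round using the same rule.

22-19-25-18-8

Each letter is replaced by its alphabet position (a=1..z=26) + 4.
Applying it to round: r=18→22, o=15→19, u=21→25, n=14→18, d=4→8.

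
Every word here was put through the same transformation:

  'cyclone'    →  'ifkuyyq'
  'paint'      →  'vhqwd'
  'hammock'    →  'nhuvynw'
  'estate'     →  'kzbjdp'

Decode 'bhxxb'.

In cyclone: c→i is +6, y→f is +7, c→k is +8, l→u is +9 — the shift increases by 1 each position. Each letter shifts forward by (position + 6), i.e. 6, 7, 8, … — the shift grows by one for each successive letter.
Undoing it on bhxxb: b−6=v, h−7=a, x−8=p, x−9=o, b−10=r.

vapor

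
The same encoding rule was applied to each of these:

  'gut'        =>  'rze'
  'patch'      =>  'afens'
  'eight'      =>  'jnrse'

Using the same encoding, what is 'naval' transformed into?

yfgfw

The shift depends on letter class: consonant g→r is +11, but vowel u→z is +5. The rule splits by letter class: vowels +5, consonants +11.
Applying it to naval: n(cons)+11=y, a(vowel)+5=f, v(cons)+11=g, a(vowel)+5=f, l(cons)+11=w.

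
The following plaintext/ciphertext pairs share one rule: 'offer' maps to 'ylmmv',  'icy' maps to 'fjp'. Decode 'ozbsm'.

flush

Two steps: reverse the string, then apply a Caesar shift of +7.
Undoing it on ozbsm: shift back: o−7=h, z−7=s, b−7=u, s−7=l, m−7=f → hsulf; then reverse → flush.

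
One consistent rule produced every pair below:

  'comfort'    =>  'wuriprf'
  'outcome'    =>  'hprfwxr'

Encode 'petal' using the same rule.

The output letters match the input read backwards, each shifted +3: comfort reversed is trofmoc. The word is reversed, then every letter is shifted forward by 3.
Applying it to petal: reverse → latep; then shift: l+3=o, a+3=d, t+3=w, e+3=h, p+3=s.

odwhs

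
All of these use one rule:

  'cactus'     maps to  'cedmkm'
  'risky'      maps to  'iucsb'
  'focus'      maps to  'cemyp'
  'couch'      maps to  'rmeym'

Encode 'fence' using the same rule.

The output letters match the input read backwards, each shifted +10: cactus reversed is sutcac. The word is reversed, then every letter is shifted forward by 10.
For fence: reverse → ecnef; then shift: e+10=o, c+10=m, n+10=x, e+10=o, f+10=p.

omxop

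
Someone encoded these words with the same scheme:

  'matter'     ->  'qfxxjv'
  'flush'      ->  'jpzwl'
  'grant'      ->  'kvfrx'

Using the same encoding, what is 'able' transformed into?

The shift depends on letter class: consonant m→q is +4, but vowel a→f is +5. Two shifts are in play — +5 for a/e/i/o/u, +4 for every other letter.
On able: a(vowel)+5=f, b(cons)+4=f, l(cons)+4=p, e(vowel)+5=j.

ffpj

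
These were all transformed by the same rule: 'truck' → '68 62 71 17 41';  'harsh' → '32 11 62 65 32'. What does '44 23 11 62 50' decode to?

t(#20)→68 and r(#18)→62: differences scale by 3, so n = 3·pos + 8. With a=1..z=26, the number is 3·pos + 8.
Decoding 44 23 11 62 50: 44→(44−8)÷3=12=l, 23→(23−8)÷3=5=e, 11→(11−8)÷3=1=a, 62→(62−8)÷3=18=r, 50→(50−8)÷3=14=n.

learn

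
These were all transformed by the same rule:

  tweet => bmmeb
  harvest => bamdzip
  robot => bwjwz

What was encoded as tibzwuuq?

immortal

The output letters match the input read backwards, each shifted +8: tweet reversed is teewt. Two steps: reverse the string, then apply a Caesar shift of +8.
Reversing it on tibzwuuq: shift back: t−8=l, i−8=a, b−8=t, z−8=r, w−8=o, u−8=m, u−8=m, q−8=i → latrommi; then reverse → immortal.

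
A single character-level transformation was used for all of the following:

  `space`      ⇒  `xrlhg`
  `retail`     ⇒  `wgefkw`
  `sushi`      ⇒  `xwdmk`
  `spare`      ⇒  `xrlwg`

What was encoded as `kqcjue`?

Shifts by position in space: pos 0: s→x (+5), pos 1: p→r (+2), pos 2: a→l (+11), pos 3: c→h (+5), pos 4: e→g (+2) — repeating every 3. It's a Vigenère-style cipher with numeric key [5,2,11]: position i shifts by key[i mod 3].
Decoding kqcjue: k−5=f, q−2=o, c−11=r, j−5=e, u−2=s, e−11=t.

forest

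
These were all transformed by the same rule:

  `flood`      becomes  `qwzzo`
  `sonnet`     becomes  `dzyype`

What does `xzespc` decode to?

mother

Compare letters: f→q is +11, l→w is +11, o→z is +11 — a constant shift. It's a constant shift of +11 (ROT11).
Undoing it on xzespc: x−11=m, z−11=o, e−11=t, s−11=h, p−11=e, c−11=r.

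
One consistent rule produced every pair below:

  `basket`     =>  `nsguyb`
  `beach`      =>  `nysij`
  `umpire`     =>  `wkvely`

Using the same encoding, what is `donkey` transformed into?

dafuyc

b(1)→n(13) and a(0)→s(18) fit y≡21x+18 (mod 26); the inverse of 21 mod 26 is 5. Treating letters as 0–25, the rule is x ↦ 21x + 18 (mod 26).
Applying it to donkey: d(3)→21·3+18≡3=d; o(14)→21·14+18≡0=a; n(13)→21·13+18≡5=f; k(10)→21·10+18≡20=u; e(4)→21·4+18≡24=y; y(24)→21·24+18≡2=c (all mod 26).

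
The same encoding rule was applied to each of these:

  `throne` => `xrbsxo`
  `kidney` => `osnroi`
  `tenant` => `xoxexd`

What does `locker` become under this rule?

pymoob

Shifts by position in throne: pos 0: t→x (+4), pos 1: h→r (+10), pos 2: r→b (+10), pos 3: o→s (+4), pos 4: n→x (+10), pos 5: e→o (+10) — repeating every 3. A repeating key of period 3 is used — shifts +4, +10, +10 over and over.
Applying it to locker: l+4=p, o+10=y, c+10=m, k+4=o, e+10=o, r+10=b.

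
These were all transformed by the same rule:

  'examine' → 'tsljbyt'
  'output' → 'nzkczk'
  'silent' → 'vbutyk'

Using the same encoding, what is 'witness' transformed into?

This is an affine cipher: with a=0,…,z=25, each position x becomes (15x+11) mod 26.
Applying it to witness: w(22)→15·22+11≡3=d; i(8)→15·8+11≡1=b; t(19)→15·19+11≡10=k; n(13)→15·13+11≡24=y; e(4)→15·4+11≡19=t; s(18)→15·18+11≡21=v; s(18)→15·18+11≡21=v (all mod 26).

dbkytvv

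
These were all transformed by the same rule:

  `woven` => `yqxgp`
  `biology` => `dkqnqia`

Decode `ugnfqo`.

seldom

Every letter moves 2 places later in the alphabet, wrapping around z→a.
Undoing it on ugnfqo: u−2=s, g−2=e, n−2=l, f−2=d, q−2=o, o−2=m.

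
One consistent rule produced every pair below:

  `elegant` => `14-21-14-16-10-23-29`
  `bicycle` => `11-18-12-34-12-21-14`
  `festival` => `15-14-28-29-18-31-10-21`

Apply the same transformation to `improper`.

e is letter #5 and maps to 14: an offset of 9. Each letter is replaced by its alphabet position (a=1..z=26) + 9.
Applying it to improper: i=9→18, m=13→22, p=16→25, r=18→27, o=15→24, p=16→25, e=5→14, r=18→27.

18-22-25-27-24-25-14-27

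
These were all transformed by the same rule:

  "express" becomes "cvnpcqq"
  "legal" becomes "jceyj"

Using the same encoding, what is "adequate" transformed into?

ybcosyrc

Compare letters: e→c is +24, x→v is +24, p→n is +24 — a constant shift. Every letter moves 24 places later in the alphabet, wrapping around z→a.
On adequate: a+24=y, d+24=b, e+24=c, q+24=o, u+24=s, a+24=y, t+24=r, e+24=c.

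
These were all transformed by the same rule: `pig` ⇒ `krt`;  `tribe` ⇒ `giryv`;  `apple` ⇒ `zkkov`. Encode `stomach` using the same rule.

hglnzxs

This is the alphabet-reversal cipher (Atbash): a becomes z, b becomes y, etc.
Applying it to stomach: s↔h, t↔g, o↔l, m↔n, a↔z, c↔x, h↔s.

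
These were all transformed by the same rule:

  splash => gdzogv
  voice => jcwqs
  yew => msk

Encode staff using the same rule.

This is a Caesar cipher with shift 14.
Applying it to staff: s+14=g, t+14=h, a+14=o, f+14=t, f+14=t.

ghott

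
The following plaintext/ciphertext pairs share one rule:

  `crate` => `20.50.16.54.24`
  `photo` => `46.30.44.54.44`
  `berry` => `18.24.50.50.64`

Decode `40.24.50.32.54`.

merit

c(#3)→20 and r(#18)→50: differences scale by 2, so n = 2·pos + 14. Each letter becomes 2×(its alphabet position, a=1..z=26) + 14.
Decoding 40.24.50.32.54: 40→(40−14)÷2=13=m, 24→(24−14)÷2=5=e, 50→(50−14)÷2=18=r, 32→(32−14)÷2=9=i, 54→(54−14)÷2=20=t.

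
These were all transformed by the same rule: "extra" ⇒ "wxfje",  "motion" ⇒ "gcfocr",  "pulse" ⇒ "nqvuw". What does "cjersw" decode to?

orange

e(4)→w(22) and x(23)→x(23) fit y≡11x+4 (mod 26); the inverse of 11 mod 26 is 19. Treating letters as 0–25, the rule is x ↦ 11x + 4 (mod 26).
Undoing it on cjersw: c(2)→19·(2−4)≡14=o; j(9)→19·(9−4)≡17=r; e(4)→19·(4−4)≡0=a; r(17)→19·(17−4)≡13=n; s(18)→19·(18−4)≡6=g; w(22)→19·(22−4)≡4=e (all mod 26).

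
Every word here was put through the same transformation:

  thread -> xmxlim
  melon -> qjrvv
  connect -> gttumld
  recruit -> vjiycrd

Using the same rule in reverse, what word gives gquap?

cloth

The shift increases by 1 at each position, starting from +4: 4, 5, 6, ….
Reversing it on gquap: g−4=c, q−5=l, u−6=o, a−7=t, p−8=h.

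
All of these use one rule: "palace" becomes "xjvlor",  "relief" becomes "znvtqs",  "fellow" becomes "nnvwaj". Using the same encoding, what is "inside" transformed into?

Letter i (0-indexed) is shifted by i+8, so successive shifts are 8, 9, 10, ….
On inside: i+8=q, n+9=w, s+10=c, i+11=t, d+12=p, e+13=r.

qwctpr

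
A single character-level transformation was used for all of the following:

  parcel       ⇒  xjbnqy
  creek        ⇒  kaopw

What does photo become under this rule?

In parcel: p→x is +8, a→j is +9, r→b is +10, c→n is +11 — the shift increases by 1 each position. Each letter shifts forward by (position + 8), i.e. 8, 9, 10, … — the shift grows by one for each successive letter.
For photo: p+8=x, h+9=q, o+10=y, t+11=e, o+12=a.

xqyea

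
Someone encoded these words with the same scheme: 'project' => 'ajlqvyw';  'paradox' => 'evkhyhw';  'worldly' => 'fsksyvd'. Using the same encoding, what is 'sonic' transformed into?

jpuvz

The output letters match the input read backwards, each shifted +7: project reversed is tcejorp. The word is reversed, then every letter is shifted forward by 7.
For sonic: reverse → cinos; then shift: c+7=j, i+7=p, n+7=u, o+7=v, s+7=z.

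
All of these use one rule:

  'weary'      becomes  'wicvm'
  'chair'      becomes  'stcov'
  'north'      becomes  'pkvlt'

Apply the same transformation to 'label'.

w(22)→w(22) and e(4)→i(8) fit y≡21x+2 (mod 26); the inverse of 21 mod 26 is 5. Treating letters as 0–25, the rule is x ↦ 21x + 2 (mod 26).
Applying it to label: l(11)→21·11+2≡25=z; a(0)→21·0+2≡2=c; b(1)→21·1+2≡23=x; e(4)→21·4+2≡8=i; l(11)→21·11+2≡25=z (all mod 26).

zcxiz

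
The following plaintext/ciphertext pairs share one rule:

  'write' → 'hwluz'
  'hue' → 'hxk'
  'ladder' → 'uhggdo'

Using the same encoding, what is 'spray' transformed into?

bdusv

The output letters match the input read backwards, each shifted +3: write reversed is etirw. The word is reversed, then every letter is shifted forward by 3.
On spray: reverse → yarps; then shift: y+3=b, a+3=d, r+3=u, p+3=s, s+3=v.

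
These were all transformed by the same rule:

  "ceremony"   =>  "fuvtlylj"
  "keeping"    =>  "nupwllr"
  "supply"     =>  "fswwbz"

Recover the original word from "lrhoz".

shake

The output letters match the input read backwards, each shifted +7: ceremony reversed is ynomerec. Two steps: reverse the string, then apply a Caesar shift of +7.
Reversing it on lrhoz: shift back: l−7=e, r−7=k, h−7=a, o−7=h, z−7=s → ekahs; then reverse → shake.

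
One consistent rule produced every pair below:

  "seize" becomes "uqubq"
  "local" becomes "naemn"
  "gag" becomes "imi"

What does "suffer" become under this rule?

ughhqt

The shift depends on letter class: consonant s→u is +2, but vowel e→q is +12. Two shifts are in play — +12 for a/e/i/o/u, +2 for every other letter.
On suffer: s(cons)+2=u, u(vowel)+12=g, f(cons)+2=h, f(cons)+2=h, e(vowel)+12=q, r(cons)+2=t.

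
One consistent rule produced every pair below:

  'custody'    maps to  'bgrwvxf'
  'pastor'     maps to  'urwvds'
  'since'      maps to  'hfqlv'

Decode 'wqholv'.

silent

Read the word backwards and shift each letter +3.
Undoing it on wqholv: shift back: w−3=t, q−3=n, h−3=e, o−3=l, l−3=i, v−3=s → tnelis; then reverse → silent.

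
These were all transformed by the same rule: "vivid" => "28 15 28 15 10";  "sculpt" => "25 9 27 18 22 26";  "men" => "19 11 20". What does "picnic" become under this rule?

22 15 9 20 15 9

Letters become their 1-based position plus 6 (so a→7, b→8, …).
Applying it to picnic: p=16→22, i=9→15, c=3→9, n=14→20, i=9→15, c=3→9.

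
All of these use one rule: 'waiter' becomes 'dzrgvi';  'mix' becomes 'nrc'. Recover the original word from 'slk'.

hop

Each pair mirrors across the alphabet (w↔d, a↔z, i↔r): positions sum to 25. This is the alphabet-reversal cipher (Atbash): a becomes z, b becomes y, etc.
Reversing it on slk: s↔h, l↔o, k↔p.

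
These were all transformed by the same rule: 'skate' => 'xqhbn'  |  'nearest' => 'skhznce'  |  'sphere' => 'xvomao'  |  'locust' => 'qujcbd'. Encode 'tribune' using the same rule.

Letter i (0-indexed) is shifted by i+5, so successive shifts are 5, 6, 7, ….
On tribune: t+5=y, r+6=x, i+7=p, b+8=j, u+9=d, n+10=x, e+11=p.

yxpjdxp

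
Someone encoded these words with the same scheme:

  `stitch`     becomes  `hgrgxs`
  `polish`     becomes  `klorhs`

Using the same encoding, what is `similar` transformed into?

hrnrozi

Each pair mirrors across the alphabet (s↔h, t↔g, i↔r): positions sum to 25. This is the alphabet-reversal cipher (Atbash): a becomes z, b becomes y, etc.
For similar: s↔h, i↔r, m↔n, i↔r, l↔o, a↔z, r↔i.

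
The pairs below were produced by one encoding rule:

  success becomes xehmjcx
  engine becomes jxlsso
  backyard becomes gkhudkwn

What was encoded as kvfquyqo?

Shifts by position in success: pos 0: s→x (+5), pos 1: u→e (+10), pos 2: c→h (+5), pos 3: c→m (+10) — repeating every 2. It's a Vigenère-style cipher with numeric key [5,10]: position i shifts by key[i mod 2].
Undoing it on kvfquyqo: k−5=f, v−10=l, f−5=a, q−10=g, u−5=p, y−10=o, q−5=l, o−10=e.

flagpole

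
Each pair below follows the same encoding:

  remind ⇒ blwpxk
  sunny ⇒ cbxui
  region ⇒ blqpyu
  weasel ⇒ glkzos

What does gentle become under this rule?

The shifts repeat in a cycle of length 2: positions 0,1,… shift by +10, +7, then the pattern repeats.
For gentle: g+10=q, e+7=l, n+10=x, t+7=a, l+10=v, e+7=l.

qlxavl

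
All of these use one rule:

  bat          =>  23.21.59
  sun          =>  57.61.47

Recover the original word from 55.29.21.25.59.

react

b(#2)→23 and a(#1)→21: differences scale by 2, so n = 2·pos + 19. With a=1..z=26, the number is 2·pos + 19.
Decoding 55.29.21.25.59: 55→(55−19)÷2=18=r, 29→(29−19)÷2=5=e, 21→(21−19)÷2=1=a, 25→(25−19)÷2=3=c, 59→(59−19)÷2=20=t.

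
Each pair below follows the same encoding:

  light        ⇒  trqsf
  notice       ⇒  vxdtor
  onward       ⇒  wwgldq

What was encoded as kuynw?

clock

The shift increases by 1 at each position, starting from +8: 8, 9, 10, ….
Decoding kuynw: k−8=c, u−9=l, y−10=o, n−11=c, w−12=k.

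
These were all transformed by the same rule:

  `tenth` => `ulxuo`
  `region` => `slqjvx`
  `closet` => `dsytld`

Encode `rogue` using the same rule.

Shifts by position in tenth: pos 0: t→u (+1), pos 1: e→l (+7), pos 2: n→x (+10), pos 3: t→u (+1), pos 4: h→o (+7) — repeating every 3. A repeating key of period 3 is used — shifts +1, +7, +10 over and over.
Applying it to rogue: r+1=s, o+7=v, g+10=q, u+1=v, e+7=l.

svqvl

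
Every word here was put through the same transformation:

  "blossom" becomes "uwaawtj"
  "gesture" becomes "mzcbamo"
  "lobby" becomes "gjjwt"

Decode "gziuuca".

The output letters match the input read backwards, each shifted +8: blossom reversed is mossolb. The word is reversed, then every letter is shifted forward by 8.
Decoding gziuuca: shift back: g−8=y, z−8=r, i−8=a, u−8=m, u−8=m, c−8=u, a−8=s → yrammus; then reverse → summary.

summary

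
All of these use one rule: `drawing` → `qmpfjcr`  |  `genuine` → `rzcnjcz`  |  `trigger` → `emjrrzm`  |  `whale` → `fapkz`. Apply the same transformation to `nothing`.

Each letter's alphabet position (a=0..z=25) is mapped through 9·x+15 mod 26 — an affine cipher.
On nothing: n(13)→9·13+15≡2=c; o(14)→9·14+15≡11=l; t(19)→9·19+15≡4=e; h(7)→9·7+15≡0=a; i(8)→9·8+15≡9=j; n(13)→9·13+15≡2=c; g(6)→9·6+15≡17=r (all mod 26).

cleajcr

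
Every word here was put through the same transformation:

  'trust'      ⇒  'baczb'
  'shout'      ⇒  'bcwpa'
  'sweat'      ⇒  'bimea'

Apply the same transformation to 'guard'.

The word is reversed, then every letter is shifted forward by 8.
For guard: reverse → draug; then shift: d+8=l, r+8=z, a+8=i, u+8=c, g+8=o.

lzico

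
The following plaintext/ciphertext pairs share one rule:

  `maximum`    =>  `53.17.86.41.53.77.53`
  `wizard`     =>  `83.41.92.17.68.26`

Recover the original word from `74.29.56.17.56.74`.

m(#13)→53 and a(#1)→17: differences scale by 3, so n = 3·pos + 14. With a=1..z=26, the number is 3·pos + 14.
Reversing it on 74.29.56.17.56.74: 74→(74−14)÷3=20=t, 29→(29−14)÷3=5=e, 56→(56−14)÷3=14=n, 17→(17−14)÷3=1=a, 56→(56−14)÷3=14=n, 74→(74−14)÷3=20=t.

tenant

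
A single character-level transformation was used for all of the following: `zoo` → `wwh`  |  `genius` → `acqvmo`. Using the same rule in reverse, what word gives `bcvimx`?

peanut

Two steps: reverse the string, then apply a Caesar shift of +8.
Undoing it on bcvimx: shift back: b−8=t, c−8=u, v−8=n, i−8=a, m−8=e, x−8=p → tunaep; then reverse → peanut.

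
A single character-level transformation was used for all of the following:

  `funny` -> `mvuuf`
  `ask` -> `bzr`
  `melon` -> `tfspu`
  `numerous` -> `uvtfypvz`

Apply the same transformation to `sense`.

zfuzf

The shift depends on letter class: consonant f→m is +7, but vowel u→v is +1. Two shifts are in play — +1 for a/e/i/o/u, +7 for every other letter.
Applying it to sense: s(cons)+7=z, e(vowel)+1=f, n(cons)+7=u, s(cons)+7=z, e(vowel)+1=f.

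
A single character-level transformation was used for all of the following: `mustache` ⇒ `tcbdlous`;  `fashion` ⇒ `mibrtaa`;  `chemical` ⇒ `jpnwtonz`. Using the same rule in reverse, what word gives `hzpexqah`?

argument

In mustache: m→t is +7, u→c is +8, s→b is +9, t→d is +10 — the shift increases by 1 each position. Letter i (0-indexed) is shifted by i+7, so successive shifts are 7, 8, 9, ….
Decoding hzpexqah: h−7=a, z−8=r, p−9=g, e−10=u, x−11=m, q−12=e, a−13=n, h−14=t.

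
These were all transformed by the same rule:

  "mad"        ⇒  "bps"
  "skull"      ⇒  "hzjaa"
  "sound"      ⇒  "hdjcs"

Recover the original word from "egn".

Compare letters: m→b is +15, a→p is +15, d→s is +15 — a constant shift. Each letter is shifted forward by 15 in the alphabet (a Caesar shift of +15).
Undoing it on egn: e−15=p, g−15=r, n−15=y.

pry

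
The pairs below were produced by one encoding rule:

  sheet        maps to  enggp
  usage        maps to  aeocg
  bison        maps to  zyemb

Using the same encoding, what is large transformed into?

This is an affine cipher: with a=0,…,z=25, each position x becomes (11x+14) mod 26.
For large: l(11)→11·11+14≡5=f; a(0)→11·0+14≡14=o; r(17)→11·17+14≡19=t; g(6)→11·6+14≡2=c; e(4)→11·4+14≡6=g (all mod 26).

fotcg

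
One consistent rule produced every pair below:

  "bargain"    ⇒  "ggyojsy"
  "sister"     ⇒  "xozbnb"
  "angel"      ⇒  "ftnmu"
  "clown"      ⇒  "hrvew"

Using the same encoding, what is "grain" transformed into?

In bargain: b→g is +5, a→g is +6, r→y is +7, g→o is +8 — the shift increases by 1 each position. Letter i (0-indexed) is shifted by i+5, so successive shifts are 5, 6, 7, ….
On grain: g+5=l, r+6=x, a+7=h, i+8=q, n+9=w.

lxhqw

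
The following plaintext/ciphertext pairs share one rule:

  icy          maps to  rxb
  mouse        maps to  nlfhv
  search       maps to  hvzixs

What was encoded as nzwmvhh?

madness

Each pair mirrors across the alphabet (i↔r, c↔x, y↔b): positions sum to 25. Letters are reflected about the middle of the alphabet (position → 25−position): Atbash.
Undoing it on nzwmvhh: n↔m, z↔a, w↔d, m↔n, v↔e, h↔s, h↔s.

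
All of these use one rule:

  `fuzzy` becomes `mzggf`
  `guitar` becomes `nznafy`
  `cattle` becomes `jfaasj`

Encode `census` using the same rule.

The shift depends on letter class: consonant f→m is +7, but vowel u→z is +5. Vowels shift forward by 5 and consonants shift forward by 7.
On census: c(cons)+7=j, e(vowel)+5=j, n(cons)+7=u, s(cons)+7=z, u(vowel)+5=z, s(cons)+7=z.

jjuzzz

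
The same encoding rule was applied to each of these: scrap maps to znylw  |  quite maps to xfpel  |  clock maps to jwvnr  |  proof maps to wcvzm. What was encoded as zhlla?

sweat

Shifts by position in scrap: pos 0: s→z (+7), pos 1: c→n (+11), pos 2: r→y (+7), pos 3: a→l (+11) — repeating every 2. A repeating key of period 2 is used — shifts +7, +11 over and over.
Reversing it on zhlla: z−7=s, h−11=w, l−7=e, l−11=a, a−7=t.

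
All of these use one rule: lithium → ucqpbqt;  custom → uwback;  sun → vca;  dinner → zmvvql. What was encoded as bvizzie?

The output letters match the input read backwards, each shifted +8: lithium reversed is muihtil. Read the word backwards and shift each letter +8.
Decoding bvizzie: shift back: b−8=t, v−8=n, i−8=a, z−8=r, z−8=r, i−8=a, e−8=w → tnarraw; then reverse → warrant.

warrant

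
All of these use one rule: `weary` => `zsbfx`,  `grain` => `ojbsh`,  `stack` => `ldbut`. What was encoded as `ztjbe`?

daisy

The output letters match the input read backwards, each shifted +1: weary reversed is yraew. Read the word backwards and shift each letter +1.
Undoing it on ztjbe: shift back: z−1=y, t−1=s, j−1=i, b−1=a, e−1=d → ysiad; then reverse → daisy.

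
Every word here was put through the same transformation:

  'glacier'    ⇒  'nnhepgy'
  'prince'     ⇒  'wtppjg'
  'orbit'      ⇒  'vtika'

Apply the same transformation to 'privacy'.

Shifts by position in glacier: pos 0: g→n (+7), pos 1: l→n (+2), pos 2: a→h (+7), pos 3: c→e (+2) — repeating every 2. It's a Vigenère-style cipher with numeric key [7,2]: position i shifts by key[i mod 2].
For privacy: p+7=w, r+2=t, i+7=p, v+2=x, a+7=h, c+2=e, y+7=f.

wtpxhef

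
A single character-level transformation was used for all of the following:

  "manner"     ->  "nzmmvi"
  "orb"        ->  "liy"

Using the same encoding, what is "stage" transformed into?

Letters are reflected about the middle of the alphabet (position → 25−position): Atbash.
For stage: s↔h, t↔g, a↔z, g↔t, e↔v.

hgztv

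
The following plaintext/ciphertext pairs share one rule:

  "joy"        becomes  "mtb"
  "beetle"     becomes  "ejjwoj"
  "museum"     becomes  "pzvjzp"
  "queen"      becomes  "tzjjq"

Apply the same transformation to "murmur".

pzupzu

The rule splits by letter class: vowels +5, consonants +3.
On murmur: m(cons)+3=p, u(vowel)+5=z, r(cons)+3=u, m(cons)+3=p, u(vowel)+5=z, r(cons)+3=u.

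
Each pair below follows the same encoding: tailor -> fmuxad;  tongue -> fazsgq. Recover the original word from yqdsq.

Compare letters: t→f is +12, a→m is +12, i→u is +12 — a constant shift. Every letter moves 12 places later in the alphabet, wrapping around z→a.
Undoing it on yqdsq: y−12=m, q−12=e, d−12=r, s−12=g, q−12=e.

merge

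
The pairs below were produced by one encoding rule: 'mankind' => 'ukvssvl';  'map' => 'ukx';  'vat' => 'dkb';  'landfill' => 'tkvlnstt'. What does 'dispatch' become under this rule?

Two shifts are in play — +10 for a/e/i/o/u, +8 for every other letter.
For dispatch: d(cons)+8=l, i(vowel)+10=s, s(cons)+8=a, p(cons)+8=x, a(vowel)+10=k, t(cons)+8=b, c(cons)+8=k, h(cons)+8=p.

lsaxkbkp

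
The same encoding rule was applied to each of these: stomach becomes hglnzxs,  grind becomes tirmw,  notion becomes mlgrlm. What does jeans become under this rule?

Each pair mirrors across the alphabet (s↔h, t↔g, o↔l): positions sum to 25. Letters are reflected about the middle of the alphabet (position → 25−position): Atbash.
On jeans: j↔q, e↔v, a↔z, n↔m, s↔h.

qvzmh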